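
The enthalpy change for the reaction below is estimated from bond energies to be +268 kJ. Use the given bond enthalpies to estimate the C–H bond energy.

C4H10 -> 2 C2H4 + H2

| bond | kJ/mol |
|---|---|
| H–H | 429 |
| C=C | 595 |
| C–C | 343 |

D(C–H) ≈ 429 kJ/mol

Let D be the C–H bond energy.
Σ(broken) = 3×343 + 10×D = 1029 + 10D
Σ(formed) = 8×D + 2×595 + 1×429 = 1619 + 8D
ΔH = Σ(broken) − Σ(formed) = (1029 + 10D) − (1619 + 8D) = −590 + 2D
Setting this equal to +268 kJ gives 2D = 858, so D = 429 kJ/mol.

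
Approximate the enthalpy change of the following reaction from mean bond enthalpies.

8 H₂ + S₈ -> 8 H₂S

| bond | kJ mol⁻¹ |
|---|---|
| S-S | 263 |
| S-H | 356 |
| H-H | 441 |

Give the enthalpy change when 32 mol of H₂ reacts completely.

Bonds broken (reactants):
  H-H: 8 × 441 = 3528
  S-S: 8 × 263 = 2104
  Σ(broken) = 5632 kJ
Bonds formed (products):
  S-H: 16 × 356 = 5696
  Σ(formed) = 5696 kJ
ΔH = Σ(broken) − Σ(formed) = 5632 − 5696 = −64 kJ
For 4× the reaction as written: 4 × (−64) = −256 kJ

ΔH = −256 kJ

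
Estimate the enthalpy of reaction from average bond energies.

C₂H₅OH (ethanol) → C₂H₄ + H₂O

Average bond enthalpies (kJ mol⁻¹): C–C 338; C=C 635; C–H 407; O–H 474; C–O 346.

ΔH ≈ −18 kJ

Bonds broken (reactants):
  C–C: 1 × 338 = 338
  C–H: 5 × 407 = 2035
  C–O: 1 × 346 = 346
  O–H: 1 × 474 = 474
  Σ(broken) = 3193 kJ
Bonds formed (products):
  C–H: 4 × 407 = 1628
  C=C: 1 × 635 = 635
  O–H: 2 × 474 = 948
  Σ(formed) = 3211 kJ
ΔH = Σ(broken) − Σ(formed) = 3193 − 3211 = −18 kJ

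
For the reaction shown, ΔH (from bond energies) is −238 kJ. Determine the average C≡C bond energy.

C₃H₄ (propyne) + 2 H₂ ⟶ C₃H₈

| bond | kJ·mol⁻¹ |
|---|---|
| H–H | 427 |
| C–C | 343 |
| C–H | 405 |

D(C≡C) ≈ 871 kJ/mol

Let D be the C≡C bond energy.
Σ(broken) = 1×D + 1×343 + 4×405 + 2×427 = 2817 + D
Σ(formed) = 2×343 + 8×405 = 3926
ΔH = Σ(broken) − Σ(formed) = (2817 + D) − (3926) = −1109 + D
Setting this equal to −238 kJ gives D = 871 kJ/mol.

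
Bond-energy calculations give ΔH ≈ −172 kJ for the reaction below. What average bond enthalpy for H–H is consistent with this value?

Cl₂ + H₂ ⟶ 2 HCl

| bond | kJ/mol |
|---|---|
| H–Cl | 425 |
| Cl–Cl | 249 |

D(H–H) ≈ 429 kJ/mol

Let D be the H–H bond energy.
Σ(broken) = 1×249 + 1×D = 249 + D
Σ(formed) = 2×425 = 850
ΔH = Σ(broken) − Σ(formed) = (249 + D) − (850) = −601 + D
Setting this equal to −172 kJ gives D = 429 kJ/mol.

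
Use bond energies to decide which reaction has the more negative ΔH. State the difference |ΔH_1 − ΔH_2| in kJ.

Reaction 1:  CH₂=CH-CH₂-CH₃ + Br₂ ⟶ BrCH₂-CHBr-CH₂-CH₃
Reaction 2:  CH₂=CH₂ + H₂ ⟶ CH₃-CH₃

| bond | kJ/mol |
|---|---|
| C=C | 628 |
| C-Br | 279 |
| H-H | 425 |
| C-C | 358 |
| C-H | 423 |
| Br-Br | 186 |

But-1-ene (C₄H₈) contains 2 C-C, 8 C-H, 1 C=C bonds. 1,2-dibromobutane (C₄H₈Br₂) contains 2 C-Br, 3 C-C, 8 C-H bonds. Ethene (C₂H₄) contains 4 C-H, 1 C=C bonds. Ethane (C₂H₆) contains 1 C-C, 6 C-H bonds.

Reaction 2, by 49 kJ

Reaction 1:
  Bonds broken (reactants):
    Br-Br: 1 × 186 = 186
    C-C: 2 × 358 = 716
    C-H: 8 × 423 = 3384
    C=C: 1 × 628 = 628
    Σ(broken) = 4914 kJ
  Bonds formed (products):
    C-Br: 2 × 279 = 558
    C-C: 3 × 358 = 1074
    C-H: 8 × 423 = 3384
    Σ(formed) = 5016 kJ
  ΔH_1 = 4914 − 5016 = −102 kJ
Reaction 2:
  Bonds broken (reactants):
    C-H: 4 × 423 = 1692
    C=C: 1 × 628 = 628
    H-H: 1 × 425 = 425
    Σ(broken) = 2745 kJ
  Bonds formed (products):
    C-C: 1 × 358 = 358
    C-H: 6 × 423 = 2538
    Σ(formed) = 2896 kJ
  ΔH_2 = 2745 − 2896 = −151 kJ
ΔH_1 − ΔH_2 = +49 kJ, so reaction 2 has the more negative ΔH; |ΔH_1 − ΔH_2| = 49 kJ.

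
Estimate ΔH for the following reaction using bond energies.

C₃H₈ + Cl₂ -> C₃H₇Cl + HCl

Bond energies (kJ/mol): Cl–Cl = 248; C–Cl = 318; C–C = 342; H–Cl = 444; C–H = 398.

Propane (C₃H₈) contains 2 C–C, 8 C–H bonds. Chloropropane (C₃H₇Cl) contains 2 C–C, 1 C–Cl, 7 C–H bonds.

ΔH ≈ −116 kJ

Bonds broken (reactants):
  C–C: 2 × 342 = 684
  C–H: 8 × 398 = 3184
  Cl–Cl: 1 × 248 = 248
  Σ(broken) = 4116 kJ
Bonds formed (products):
  C–C: 2 × 342 = 684
  C–Cl: 1 × 318 = 318
  C–H: 7 × 398 = 2786
  H–Cl: 1 × 444 = 444
  Σ(formed) = 4232 kJ
ΔH = Σ(broken) − Σ(formed) = 4116 − 4232 = −116 kJ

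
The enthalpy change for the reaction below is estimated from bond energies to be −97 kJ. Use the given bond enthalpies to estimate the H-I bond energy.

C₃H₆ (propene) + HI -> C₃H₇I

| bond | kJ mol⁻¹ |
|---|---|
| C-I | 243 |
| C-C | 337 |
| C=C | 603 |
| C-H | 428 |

Let D be the H-I bond energy.
Σ(broken) = 1×337 + 6×428 + 1×603 + 1×D = 3508 + D
Σ(formed) = 2×337 + 7×428 + 1×243 = 3913
ΔH = Σ(broken) − Σ(formed) = (3508 + D) − (3913) = −405 + D
Setting this equal to −97 kJ gives D = 308 kJ/mol.

D(H-I) ≈ 308 kJ/mol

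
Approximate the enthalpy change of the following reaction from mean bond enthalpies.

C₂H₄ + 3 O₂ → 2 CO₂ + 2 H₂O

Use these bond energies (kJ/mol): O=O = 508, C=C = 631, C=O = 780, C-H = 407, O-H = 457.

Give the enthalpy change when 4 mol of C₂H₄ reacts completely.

ΔH = −4660 kJ

Bonds broken (reactants):
  C-H: 4 × 407 = 1628
  C=C: 1 × 631 = 631
  O=O: 3 × 508 = 1524
  Σ(broken) = 3783 kJ
Bonds formed (products):
  C=O: 4 × 780 = 3120
  O-H: 4 × 457 = 1828
  Σ(formed) = 4948 kJ
ΔH = Σ(broken) − Σ(formed) = 3783 − 4948 = −1165 kJ
For 4× the reaction as written: 4 × (−1165) = −4660 kJ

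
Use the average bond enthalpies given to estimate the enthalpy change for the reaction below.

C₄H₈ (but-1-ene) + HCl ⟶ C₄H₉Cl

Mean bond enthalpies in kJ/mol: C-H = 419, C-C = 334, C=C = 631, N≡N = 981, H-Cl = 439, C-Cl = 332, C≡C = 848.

Bonds broken (reactants):
  C-C: 2 × 334 = 668
  C-H: 8 × 419 = 3352
  C=C: 1 × 631 = 631
  H-Cl: 1 × 439 = 439
  Σ(broken) = 5090 kJ
Bonds formed (products):
  C-C: 3 × 334 = 1002
  C-Cl: 1 × 332 = 332
  C-H: 9 × 419 = 3771
  Σ(formed) = 5105 kJ
ΔH = Σ(broken) − Σ(formed) = 5090 − 5105 = −15 kJ

ΔH ≈ −15 kJ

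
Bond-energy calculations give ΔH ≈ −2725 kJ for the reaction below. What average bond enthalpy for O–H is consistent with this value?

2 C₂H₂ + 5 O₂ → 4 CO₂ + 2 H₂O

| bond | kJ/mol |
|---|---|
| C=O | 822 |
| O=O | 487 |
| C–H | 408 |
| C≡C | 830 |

Let D be the O–H bond energy.
Σ(broken) = 2×830 + 4×408 + 5×487 = 5727
Σ(formed) = 8×822 + 4×D = 6576 + 4D
ΔH = Σ(broken) − Σ(formed) = (5727) − (6576 + 4D) = −849 − 4D
Setting this equal to −2725 kJ gives 4D = 1876, so D = 469 kJ/mol.

D(O–H) ≈ 469 kJ/mol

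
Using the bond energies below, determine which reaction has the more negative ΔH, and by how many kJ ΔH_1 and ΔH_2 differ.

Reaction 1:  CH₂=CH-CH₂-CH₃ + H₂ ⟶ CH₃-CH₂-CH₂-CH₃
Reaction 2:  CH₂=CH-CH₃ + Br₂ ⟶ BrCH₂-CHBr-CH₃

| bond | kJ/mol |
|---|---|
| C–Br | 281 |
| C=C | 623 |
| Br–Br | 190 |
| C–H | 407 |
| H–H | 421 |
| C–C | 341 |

Reaction 1:
  Bonds broken (reactants):
    C–C: 2 × 341 = 682
    C–H: 8 × 407 = 3256
    C=C: 1 × 623 = 623
    H–H: 1 × 421 = 421
    Σ(broken) = 4982 kJ
  Bonds formed (products):
    C–C: 3 × 341 = 1023
    C–H: 10 × 407 = 4070
    Σ(formed) = 5093 kJ
  ΔH_1 = 4982 − 5093 = −111 kJ
Reaction 2:
  Bonds broken (reactants):
    Br–Br: 1 × 190 = 190
    C–C: 1 × 341 = 341
    C–H: 6 × 407 = 2442
    C=C: 1 × 623 = 623
    Σ(broken) = 3596 kJ
  Bonds formed (products):
    C–Br: 2 × 281 = 562
    C–C: 2 × 341 = 682
    C–H: 6 × 407 = 2442
    Σ(formed) = 3686 kJ
  ΔH_2 = 3596 − 3686 = −90 kJ
ΔH_1 − ΔH_2 = −21 kJ, so reaction 1 has the more negative ΔH; |ΔH_1 − ΔH_2| = 21 kJ.

Reaction 1, by 21 kJ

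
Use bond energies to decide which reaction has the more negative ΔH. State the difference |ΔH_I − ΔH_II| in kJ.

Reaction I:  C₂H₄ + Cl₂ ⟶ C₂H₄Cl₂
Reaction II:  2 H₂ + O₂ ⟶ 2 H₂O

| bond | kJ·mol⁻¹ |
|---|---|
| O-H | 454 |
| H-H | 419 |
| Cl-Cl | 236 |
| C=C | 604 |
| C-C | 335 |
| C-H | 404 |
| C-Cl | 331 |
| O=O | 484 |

Reaction II, by 337 kJ

Reaction I:
  Bonds broken (reactants):
    C-H: 4 × 404 = 1616
    C=C: 1 × 604 = 604
    Cl-Cl: 1 × 236 = 236
    Σ(broken) = 2456 kJ
  Bonds formed (products):
    C-C: 1 × 335 = 335
    C-Cl: 2 × 331 = 662
    C-H: 4 × 404 = 1616
    Σ(formed) = 2613 kJ
  ΔH_I = 2456 − 2613 = −157 kJ
Reaction II:
  Bonds broken (reactants):
    H-H: 2 × 419 = 838
    O=O: 1 × 484 = 484
    Σ(broken) = 1322 kJ
  Bonds formed (products):
    O-H: 4 × 454 = 1816
    Σ(formed) = 1816 kJ
  ΔH_II = 1322 − 1816 = −494 kJ
ΔH_I − ΔH_II = +337 kJ, so reaction II has the more negative ΔH; |ΔH_I − ΔH_II| = 337 kJ.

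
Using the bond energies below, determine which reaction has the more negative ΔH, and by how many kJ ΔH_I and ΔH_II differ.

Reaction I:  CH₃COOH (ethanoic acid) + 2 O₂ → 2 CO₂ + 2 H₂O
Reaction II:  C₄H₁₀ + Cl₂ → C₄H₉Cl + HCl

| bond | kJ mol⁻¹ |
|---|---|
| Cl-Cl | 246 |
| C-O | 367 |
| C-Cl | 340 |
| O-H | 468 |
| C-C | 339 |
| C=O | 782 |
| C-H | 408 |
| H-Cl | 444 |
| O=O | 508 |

Reaction I:
  Bonds broken (reactants):
    C-C: 1 × 339 = 339
    C-H: 3 × 408 = 1224
    C-O: 1 × 367 = 367
    C=O: 1 × 782 = 782
    O-H: 1 × 468 = 468
    O=O: 2 × 508 = 1016
    Σ(broken) = 4196 kJ
  Bonds formed (products):
    C=O: 4 × 782 = 3128
    O-H: 4 × 468 = 1872
    Σ(formed) = 5000 kJ
  ΔH_I = 4196 − 5000 = −804 kJ
Reaction II:
  Bonds broken (reactants):
    C-C: 3 × 339 = 1017
    C-H: 10 × 408 = 4080
    Cl-Cl: 1 × 246 = 246
    Σ(broken) = 5343 kJ
  Bonds formed (products):
    C-C: 3 × 339 = 1017
    C-Cl: 1 × 340 = 340
    C-H: 9 × 408 = 3672
    H-Cl: 1 × 444 = 444
    Σ(formed) = 5473 kJ
  ΔH_II = 5343 − 5473 = −130 kJ
ΔH_I − ΔH_II = −674 kJ, so reaction I has the more negative ΔH; |ΔH_I − ΔH_II| = 674 kJ.

Reaction I, by 674 kJ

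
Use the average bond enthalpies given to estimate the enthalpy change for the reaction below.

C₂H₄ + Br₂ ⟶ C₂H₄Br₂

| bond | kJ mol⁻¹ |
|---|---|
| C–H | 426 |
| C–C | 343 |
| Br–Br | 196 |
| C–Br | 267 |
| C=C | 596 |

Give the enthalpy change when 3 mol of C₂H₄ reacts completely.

ΔH = −255 kJ

Bonds broken (reactants):
  Br–Br: 1 × 196 = 196
  C–H: 4 × 426 = 1704
  C=C: 1 × 596 = 596
  Σ(broken) = 2496 kJ
Bonds formed (products):
  C–Br: 2 × 267 = 534
  C–C: 1 × 343 = 343
  C–H: 4 × 426 = 1704
  Σ(formed) = 2581 kJ
ΔH = Σ(broken) − Σ(formed) = 2496 − 2581 = −85 kJ
For 3× the reaction as written: 3 × (−85) = −255 kJ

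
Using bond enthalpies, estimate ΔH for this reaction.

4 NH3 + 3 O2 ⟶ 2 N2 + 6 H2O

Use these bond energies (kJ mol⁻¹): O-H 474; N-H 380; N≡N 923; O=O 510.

ΔH ≈ −1444 kJ

Bonds broken (reactants):
  N-H: 12 × 380 = 4560
  O=O: 3 × 510 = 1530
  Σ(broken) = 6090 kJ
Bonds formed (products):
  N≡N: 2 × 923 = 1846
  O-H: 12 × 474 = 5688
  Σ(formed) = 7534 kJ
ΔH = Σ(broken) − Σ(formed) = 6090 − 7534 = −1444 kJ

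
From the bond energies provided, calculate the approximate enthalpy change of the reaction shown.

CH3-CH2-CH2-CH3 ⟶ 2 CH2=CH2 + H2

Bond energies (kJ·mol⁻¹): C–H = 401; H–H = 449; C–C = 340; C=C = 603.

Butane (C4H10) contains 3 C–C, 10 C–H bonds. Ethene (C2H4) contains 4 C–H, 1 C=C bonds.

ΔH ≈ +167 kJ

Bonds broken (reactants):
  C–C: 3 × 340 = 1020
  C–H: 10 × 401 = 4010
  Σ(broken) = 5030 kJ
Bonds formed (products):
  C–H: 8 × 401 = 3208
  C=C: 2 × 603 = 1206
  H–H: 1 × 449 = 449
  Σ(formed) = 4863 kJ
ΔH = Σ(broken) − Σ(formed) = 5030 − 4863 = +167 kJ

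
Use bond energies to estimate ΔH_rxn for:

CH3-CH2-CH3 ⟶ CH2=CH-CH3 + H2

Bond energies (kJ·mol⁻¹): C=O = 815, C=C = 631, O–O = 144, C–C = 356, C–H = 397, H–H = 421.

ΔH ≈ +98 kJ

Bonds broken (reactants):
  C–C: 2 × 356 = 712
  C–H: 8 × 397 = 3176
  Σ(broken) = 3888 kJ
Bonds formed (products):
  C–C: 1 × 356 = 356
  C–H: 6 × 397 = 2382
  C=C: 1 × 631 = 631
  H–H: 1 × 421 = 421
  Σ(formed) = 3790 kJ
ΔH = Σ(broken) − Σ(formed) = 3888 − 3790 = +98 kJ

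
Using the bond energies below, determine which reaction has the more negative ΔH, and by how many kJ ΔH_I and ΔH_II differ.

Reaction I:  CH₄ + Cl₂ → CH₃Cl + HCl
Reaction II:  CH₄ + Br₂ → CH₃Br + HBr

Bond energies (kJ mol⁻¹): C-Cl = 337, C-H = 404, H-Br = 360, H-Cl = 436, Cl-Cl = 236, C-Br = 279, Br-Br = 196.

Reaction I, by 94 kJ

Reaction I:
  Bonds broken (reactants):
    C-H: 4 × 404 = 1616
    Cl-Cl: 1 × 236 = 236
    Σ(broken) = 1852 kJ
  Bonds formed (products):
    C-Cl: 1 × 337 = 337
    C-H: 3 × 404 = 1212
    H-Cl: 1 × 436 = 436
    Σ(formed) = 1985 kJ
  ΔH_I = 1852 − 1985 = −133 kJ
Reaction II:
  Bonds broken (reactants):
    Br-Br: 1 × 196 = 196
    C-H: 4 × 404 = 1616
    Σ(broken) = 1812 kJ
  Bonds formed (products):
    C-Br: 1 × 279 = 279
    C-H: 3 × 404 = 1212
    H-Br: 1 × 360 = 360
    Σ(formed) = 1851 kJ
  ΔH_II = 1812 − 1851 = −39 kJ
ΔH_I − ΔH_II = −94 kJ, so reaction I has the more negative ΔH; |ΔH_I − ΔH_II| = 94 kJ.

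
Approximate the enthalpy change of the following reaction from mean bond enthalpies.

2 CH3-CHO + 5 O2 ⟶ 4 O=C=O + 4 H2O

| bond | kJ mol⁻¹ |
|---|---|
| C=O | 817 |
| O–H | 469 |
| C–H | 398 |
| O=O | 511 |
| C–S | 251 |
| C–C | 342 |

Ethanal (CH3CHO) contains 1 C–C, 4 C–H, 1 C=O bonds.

Bonds broken (reactants):
  C–C: 2 × 342 = 684
  C–H: 8 × 398 = 3184
  C=O: 2 × 817 = 1634
  O=O: 5 × 511 = 2555
  Σ(broken) = 8057 kJ
Bonds formed (products):
  C=O: 8 × 817 = 6536
  O–H: 8 × 469 = 3752
  Σ(formed) = 10288 kJ
ΔH = Σ(broken) − Σ(formed) = 8057 − 10288 = −2231 kJ

ΔH ≈ −2231 kJ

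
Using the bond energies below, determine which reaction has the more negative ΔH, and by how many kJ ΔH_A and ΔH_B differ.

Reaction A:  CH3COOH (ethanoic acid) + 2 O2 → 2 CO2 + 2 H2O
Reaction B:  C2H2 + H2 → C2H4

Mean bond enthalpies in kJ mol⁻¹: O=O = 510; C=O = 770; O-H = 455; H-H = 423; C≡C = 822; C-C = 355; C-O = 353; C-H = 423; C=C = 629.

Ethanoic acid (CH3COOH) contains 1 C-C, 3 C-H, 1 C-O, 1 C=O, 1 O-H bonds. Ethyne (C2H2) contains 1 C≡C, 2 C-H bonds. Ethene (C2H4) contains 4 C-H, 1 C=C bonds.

Reaction A:
  Bonds broken (reactants):
    C-C: 1 × 355 = 355
    C-H: 3 × 423 = 1269
    C-O: 1 × 353 = 353
    C=O: 1 × 770 = 770
    O-H: 1 × 455 = 455
    O=O: 2 × 510 = 1020
    Σ(broken) = 4222 kJ
  Bonds formed (products):
    C=O: 4 × 770 = 3080
    O-H: 4 × 455 = 1820
    Σ(formed) = 4900 kJ
  ΔH_A = 4222 − 4900 = −678 kJ
Reaction B:
  Bonds broken (reactants):
    C≡C: 1 × 822 = 822
    C-H: 2 × 423 = 846
    H-H: 1 × 423 = 423
    Σ(broken) = 2091 kJ
  Bonds formed (products):
    C-H: 4 × 423 = 1692
    C=C: 1 × 629 = 629
    Σ(formed) = 2321 kJ
  ΔH_B = 2091 − 2321 = −230 kJ
ΔH_A − ΔH_B = −448 kJ, so reaction A has the more negative ΔH; |ΔH_A − ΔH_B| = 448 kJ.

Reaction A, by 448 kJ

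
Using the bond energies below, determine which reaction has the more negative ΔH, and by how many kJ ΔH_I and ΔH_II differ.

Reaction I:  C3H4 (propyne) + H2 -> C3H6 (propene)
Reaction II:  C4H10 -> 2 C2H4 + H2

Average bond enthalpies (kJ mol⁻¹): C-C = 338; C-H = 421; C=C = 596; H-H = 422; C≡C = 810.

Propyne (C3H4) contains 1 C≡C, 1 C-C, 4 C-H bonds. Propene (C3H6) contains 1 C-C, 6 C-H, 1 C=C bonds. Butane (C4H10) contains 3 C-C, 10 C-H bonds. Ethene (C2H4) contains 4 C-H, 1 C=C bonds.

Reaction I:
  Bonds broken (reactants):
    C≡C: 1 × 810 = 810
    C-C: 1 × 338 = 338
    C-H: 4 × 421 = 1684
    H-H: 1 × 422 = 422
    Σ(broken) = 3254 kJ
  Bonds formed (products):
    C-C: 1 × 338 = 338
    C-H: 6 × 421 = 2526
    C=C: 1 × 596 = 596
    Σ(formed) = 3460 kJ
  ΔH_I = 3254 − 3460 = −206 kJ
Reaction II:
  Bonds broken (reactants):
    C-C: 3 × 338 = 1014
    C-H: 10 × 421 = 4210
    Σ(broken) = 5224 kJ
  Bonds formed (products):
    C-H: 8 × 421 = 3368
    C=C: 2 × 596 = 1192
    H-H: 1 × 422 = 422
    Σ(formed) = 4982 kJ
  ΔH_II = 5224 − 4982 = +242 kJ
ΔH_I − ΔH_II = −448 kJ, so reaction I has the more negative ΔH; |ΔH_I − ΔH_II| = 448 kJ.

Reaction I, by 448 kJ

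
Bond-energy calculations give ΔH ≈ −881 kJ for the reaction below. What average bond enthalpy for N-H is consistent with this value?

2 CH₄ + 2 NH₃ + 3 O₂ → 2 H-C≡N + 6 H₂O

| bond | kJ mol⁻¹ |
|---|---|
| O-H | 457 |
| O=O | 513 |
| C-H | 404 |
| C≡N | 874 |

Let D be the N-H bond energy.
Σ(broken) = 8×404 + 6×D + 3×513 = 4771 + 6D
Σ(formed) = 2×874 + 2×404 + 12×457 = 8040
ΔH = Σ(broken) − Σ(formed) = (4771 + 6D) − (8040) = −3269 + 6D
Setting this equal to −881 kJ gives 6D = 2388, so D = 398 kJ/mol.

D(N-H) ≈ 398 kJ/mol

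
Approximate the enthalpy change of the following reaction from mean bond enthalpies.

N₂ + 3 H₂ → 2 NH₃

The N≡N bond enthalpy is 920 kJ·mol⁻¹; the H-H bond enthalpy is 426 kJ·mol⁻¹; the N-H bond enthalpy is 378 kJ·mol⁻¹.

Bonds broken (reactants):
  H-H: 3 × 426 = 1278
  N≡N: 1 × 920 = 920
  Σ(broken) = 2198 kJ
Bonds formed (products):
  N-H: 6 × 378 = 2268
  Σ(formed) = 2268 kJ
ΔH = Σ(broken) − Σ(formed) = 2198 − 2268 = −70 kJ

ΔH ≈ −70 kJ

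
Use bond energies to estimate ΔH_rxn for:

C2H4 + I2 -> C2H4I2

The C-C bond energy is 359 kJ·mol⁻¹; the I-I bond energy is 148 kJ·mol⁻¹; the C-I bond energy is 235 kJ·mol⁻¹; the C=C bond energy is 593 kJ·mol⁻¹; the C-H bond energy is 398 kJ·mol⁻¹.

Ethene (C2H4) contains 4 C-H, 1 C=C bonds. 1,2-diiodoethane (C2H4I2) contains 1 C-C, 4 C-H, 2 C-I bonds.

ΔH ≈ −88 kJ

Bonds broken (reactants):
  C-H: 4 × 398 = 1592
  C=C: 1 × 593 = 593
  I-I: 1 × 148 = 148
  Σ(broken) = 2333 kJ
Bonds formed (products):
  C-C: 1 × 359 = 359
  C-H: 4 × 398 = 1592
  C-I: 2 × 235 = 470
  Σ(formed) = 2421 kJ
ΔH = Σ(broken) − Σ(formed) = 2333 − 2421 = −88 kJ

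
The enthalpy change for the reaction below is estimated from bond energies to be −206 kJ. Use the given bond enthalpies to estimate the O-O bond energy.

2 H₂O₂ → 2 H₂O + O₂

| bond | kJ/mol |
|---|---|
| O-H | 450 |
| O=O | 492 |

D(O-O) ≈ 143 kJ/mol

Let D be the O-O bond energy.
Σ(broken) = 4×450 + 2×D = 1800 + 2D
Σ(formed) = 4×450 + 1×492 = 2292
ΔH = Σ(broken) − Σ(formed) = (1800 + 2D) − (2292) = −492 + 2D
Setting this equal to −206 kJ gives 2D = 286, so D = 143 kJ/mol.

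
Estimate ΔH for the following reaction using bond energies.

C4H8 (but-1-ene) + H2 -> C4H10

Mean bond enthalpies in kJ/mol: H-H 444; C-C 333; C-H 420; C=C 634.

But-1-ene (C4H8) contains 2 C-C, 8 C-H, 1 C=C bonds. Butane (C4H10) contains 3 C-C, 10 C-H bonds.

Bonds broken (reactants):
  C-C: 2 × 333 = 666
  C-H: 8 × 420 = 3360
  C=C: 1 × 634 = 634
  H-H: 1 × 444 = 444
  Σ(broken) = 5104 kJ
Bonds formed (products):
  C-C: 3 × 333 = 999
  C-H: 10 × 420 = 4200
  Σ(formed) = 5199 kJ
ΔH = Σ(broken) − Σ(formed) = 5104 − 5199 = −95 kJ

ΔH ≈ −95 kJ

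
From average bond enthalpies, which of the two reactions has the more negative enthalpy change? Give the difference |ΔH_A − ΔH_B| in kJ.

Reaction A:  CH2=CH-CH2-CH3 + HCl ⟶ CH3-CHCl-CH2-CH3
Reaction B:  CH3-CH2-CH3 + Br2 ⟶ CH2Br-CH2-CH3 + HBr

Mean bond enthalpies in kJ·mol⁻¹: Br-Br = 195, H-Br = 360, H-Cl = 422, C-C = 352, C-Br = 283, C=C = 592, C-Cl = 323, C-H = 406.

Reaction A, by 25 kJ

Reaction A:
  Bonds broken (reactants):
    C-C: 2 × 352 = 704
    C-H: 8 × 406 = 3248
    C=C: 1 × 592 = 592
    H-Cl: 1 × 422 = 422
    Σ(broken) = 4966 kJ
  Bonds formed (products):
    C-C: 3 × 352 = 1056
    C-Cl: 1 × 323 = 323
    C-H: 9 × 406 = 3654
    Σ(formed) = 5033 kJ
  ΔH_A = 4966 − 5033 = −67 kJ
Reaction B:
  Bonds broken (reactants):
    Br-Br: 1 × 195 = 195
    C-C: 2 × 352 = 704
    C-H: 8 × 406 = 3248
    Σ(broken) = 4147 kJ
  Bonds formed (products):
    C-Br: 1 × 283 = 283
    C-C: 2 × 352 = 704
    C-H: 7 × 406 = 2842
    H-Br: 1 × 360 = 360
    Σ(formed) = 4189 kJ
  ΔH_B = 4147 − 4189 = −42 kJ
ΔH_A − ΔH_B = −25 kJ, so reaction A has the more negative ΔH; |ΔH_A − ΔH_B| = 25 kJ.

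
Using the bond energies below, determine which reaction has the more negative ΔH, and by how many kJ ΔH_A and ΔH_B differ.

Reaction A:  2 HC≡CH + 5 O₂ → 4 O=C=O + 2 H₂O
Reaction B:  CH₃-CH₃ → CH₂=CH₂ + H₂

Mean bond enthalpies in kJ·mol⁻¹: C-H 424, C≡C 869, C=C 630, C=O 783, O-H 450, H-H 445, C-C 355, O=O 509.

Reaction A, by 2213 kJ

Reaction A:
  Bonds broken (reactants):
    C≡C: 2 × 869 = 1738
    C-H: 4 × 424 = 1696
    O=O: 5 × 509 = 2545
    Σ(broken) = 5979 kJ
  Bonds formed (products):
    C=O: 8 × 783 = 6264
    O-H: 4 × 450 = 1800
    Σ(formed) = 8064 kJ
  ΔH_A = 5979 − 8064 = −2085 kJ
Reaction B:
  Bonds broken (reactants):
    C-C: 1 × 355 = 355
    C-H: 6 × 424 = 2544
    Σ(broken) = 2899 kJ
  Bonds formed (products):
    C-H: 4 × 424 = 1696
    C=C: 1 × 630 = 630
    H-H: 1 × 445 = 445
    Σ(formed) = 2771 kJ
  ΔH_B = 2899 − 2771 = +128 kJ
ΔH_A − ΔH_B = −2213 kJ, so reaction A has the more negative ΔH; |ΔH_A − ΔH_B| = 2213 kJ.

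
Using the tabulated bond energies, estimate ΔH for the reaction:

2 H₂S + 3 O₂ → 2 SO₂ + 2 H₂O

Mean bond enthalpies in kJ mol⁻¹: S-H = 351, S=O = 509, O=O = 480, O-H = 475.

Bonds broken (reactants):
  O=O: 3 × 480 = 1440
  S-H: 4 × 351 = 1404
  Σ(broken) = 2844 kJ
Bonds formed (products):
  O-H: 4 × 475 = 1900
  S=O: 4 × 509 = 2036
  Σ(formed) = 3936 kJ
ΔH = Σ(broken) − Σ(formed) = 2844 − 3936 = −1092 kJ

ΔH ≈ −1092 kJ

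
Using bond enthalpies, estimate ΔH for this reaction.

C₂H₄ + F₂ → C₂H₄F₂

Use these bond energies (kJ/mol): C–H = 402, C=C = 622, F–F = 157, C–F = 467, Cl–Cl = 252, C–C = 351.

Bonds broken (reactants):
  C–H: 4 × 402 = 1608
  C=C: 1 × 622 = 622
  F–F: 1 × 157 = 157
  Σ(broken) = 2387 kJ
Bonds formed (products):
  C–C: 1 × 351 = 351
  C–F: 2 × 467 = 934
  C–H: 4 × 402 = 1608
  Σ(formed) = 2893 kJ
ΔH = Σ(broken) − Σ(formed) = 2387 − 2893 = −506 kJ

ΔH ≈ −506 kJ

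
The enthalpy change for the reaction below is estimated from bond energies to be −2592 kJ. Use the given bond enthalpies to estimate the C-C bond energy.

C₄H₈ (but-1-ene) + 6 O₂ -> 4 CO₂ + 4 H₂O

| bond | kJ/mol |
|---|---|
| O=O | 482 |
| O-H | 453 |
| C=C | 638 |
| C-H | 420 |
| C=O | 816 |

D(C-C) ≈ 335 kJ/mol

Let D be the C-C bond energy.
Σ(broken) = 2×D + 8×420 + 1×638 + 6×482 = 6890 + 2D
Σ(formed) = 8×816 + 8×453 = 10152
ΔH = Σ(broken) − Σ(formed) = (6890 + 2D) − (10152) = −3262 + 2D
Setting this equal to −2592 kJ gives 2D = 670, so D = 335 kJ/mol.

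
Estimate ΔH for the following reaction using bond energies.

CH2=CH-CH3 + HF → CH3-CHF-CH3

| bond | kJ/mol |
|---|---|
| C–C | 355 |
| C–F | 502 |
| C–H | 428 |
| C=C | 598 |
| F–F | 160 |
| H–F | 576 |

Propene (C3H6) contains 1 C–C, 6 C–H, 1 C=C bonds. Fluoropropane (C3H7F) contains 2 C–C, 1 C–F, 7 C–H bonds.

ΔH ≈ −111 kJ

Bonds broken (reactants):
  C–C: 1 × 355 = 355
  C–H: 6 × 428 = 2568
  C=C: 1 × 598 = 598
  H–F: 1 × 576 = 576
  Σ(broken) = 4097 kJ
Bonds formed (products):
  C–C: 2 × 355 = 710
  C–F: 1 × 502 = 502
  C–H: 7 × 428 = 2996
  Σ(formed) = 4208 kJ
ΔH = Σ(broken) − Σ(formed) = 4097 − 4208 = −111 kJ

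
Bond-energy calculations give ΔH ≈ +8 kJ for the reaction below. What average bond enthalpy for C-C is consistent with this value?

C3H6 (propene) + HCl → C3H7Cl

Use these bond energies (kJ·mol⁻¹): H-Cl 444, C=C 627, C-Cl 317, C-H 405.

Let D be the C-C bond energy.
Σ(broken) = 1×D + 6×405 + 1×627 + 1×444 = 3501 + D
Σ(formed) = 2×D + 1×317 + 7×405 = 3152 + 2D
ΔH = Σ(broken) − Σ(formed) = (3501 + D) − (3152 + 2D) = +349 − D
Setting this equal to +8 kJ gives D = 341 kJ/mol.

D(C-C) ≈ 341 kJ/mol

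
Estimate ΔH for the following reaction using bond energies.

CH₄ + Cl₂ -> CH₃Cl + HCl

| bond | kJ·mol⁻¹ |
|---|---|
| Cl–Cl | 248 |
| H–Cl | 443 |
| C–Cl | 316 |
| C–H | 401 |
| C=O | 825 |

Bonds broken (reactants):
  C–H: 4 × 401 = 1604
  Cl–Cl: 1 × 248 = 248
  Σ(broken) = 1852 kJ
Bonds formed (products):
  C–Cl: 1 × 316 = 316
  C–H: 3 × 401 = 1203
  H–Cl: 1 × 443 = 443
  Σ(formed) = 1962 kJ
ΔH = Σ(broken) − Σ(formed) = 1852 − 1962 = −110 kJ

ΔH ≈ −110 kJ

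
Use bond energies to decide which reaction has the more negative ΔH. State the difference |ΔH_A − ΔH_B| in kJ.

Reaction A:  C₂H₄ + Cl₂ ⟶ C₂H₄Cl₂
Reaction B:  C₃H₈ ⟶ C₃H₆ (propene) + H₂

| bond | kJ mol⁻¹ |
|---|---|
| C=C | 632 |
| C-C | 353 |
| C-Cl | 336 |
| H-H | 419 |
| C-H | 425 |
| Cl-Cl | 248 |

Reaction A, by 297 kJ

Reaction A:
  Bonds broken (reactants):
    C-H: 4 × 425 = 1700
    C=C: 1 × 632 = 632
    Cl-Cl: 1 × 248 = 248
    Σ(broken) = 2580 kJ
  Bonds formed (products):
    C-C: 1 × 353 = 353
    C-Cl: 2 × 336 = 672
    C-H: 4 × 425 = 1700
    Σ(formed) = 2725 kJ
  ΔH_A = 2580 − 2725 = −145 kJ
Reaction B:
  Bonds broken (reactants):
    C-C: 2 × 353 = 706
    C-H: 8 × 425 = 3400
    Σ(broken) = 4106 kJ
  Bonds formed (products):
    C-C: 1 × 353 = 353
    C-H: 6 × 425 = 2550
    C=C: 1 × 632 = 632
    H-H: 1 × 419 = 419
    Σ(formed) = 3954 kJ
  ΔH_B = 4106 − 3954 = +152 kJ
ΔH_A − ΔH_B = −297 kJ, so reaction A has the more negative ΔH; |ΔH_A − ΔH_B| = 297 kJ.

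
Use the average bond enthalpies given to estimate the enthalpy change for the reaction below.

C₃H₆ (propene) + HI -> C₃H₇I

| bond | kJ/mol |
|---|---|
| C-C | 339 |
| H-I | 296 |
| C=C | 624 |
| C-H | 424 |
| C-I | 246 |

ΔH ≈ −89 kJ

Bonds broken (reactants):
  C-C: 1 × 339 = 339
  C-H: 6 × 424 = 2544
  C=C: 1 × 624 = 624
  H-I: 1 × 296 = 296
  Σ(broken) = 3803 kJ
Bonds formed (products):
  C-C: 2 × 339 = 678
  C-H: 7 × 424 = 2968
  C-I: 1 × 246 = 246
  Σ(formed) = 3892 kJ
ΔH = Σ(broken) − Σ(formed) = 3803 − 3892 = −89 kJ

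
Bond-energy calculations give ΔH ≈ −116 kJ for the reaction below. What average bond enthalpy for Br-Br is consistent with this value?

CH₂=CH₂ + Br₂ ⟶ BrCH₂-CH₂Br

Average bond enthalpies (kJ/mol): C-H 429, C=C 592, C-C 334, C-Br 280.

D(Br-Br) ≈ 186 kJ/mol

Let D be the Br-Br bond energy.
Σ(broken) = 1×D + 4×429 + 1×592 = 2308 + D
Σ(formed) = 2×280 + 1×334 + 4×429 = 2610
ΔH = Σ(broken) − Σ(formed) = (2308 + D) − (2610) = −302 + D
Setting this equal to −116 kJ gives D = 186 kJ/mol.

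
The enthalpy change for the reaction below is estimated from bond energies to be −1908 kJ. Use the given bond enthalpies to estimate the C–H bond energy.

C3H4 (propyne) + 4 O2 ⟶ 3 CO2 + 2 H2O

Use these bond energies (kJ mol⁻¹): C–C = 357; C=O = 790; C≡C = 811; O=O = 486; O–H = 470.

D(C–H) ≈ 400 kJ/mol

Let D be the C–H bond energy.
Σ(broken) = 1×811 + 1×357 + 4×D + 4×486 = 3112 + 4D
Σ(formed) = 6×790 + 4×470 = 6620
ΔH = Σ(broken) − Σ(formed) = (3112 + 4D) − (6620) = −3508 + 4D
Setting this equal to −1908 kJ gives 4D = 1600, so D = 400 kJ/mol.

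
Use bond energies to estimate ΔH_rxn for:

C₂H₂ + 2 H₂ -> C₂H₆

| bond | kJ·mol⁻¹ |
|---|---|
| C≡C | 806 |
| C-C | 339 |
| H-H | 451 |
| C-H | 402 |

Bonds broken (reactants):
  C≡C: 1 × 806 = 806
  C-H: 2 × 402 = 804
  H-H: 2 × 451 = 902
  Σ(broken) = 2512 kJ
Bonds formed (products):
  C-C: 1 × 339 = 339
  C-H: 6 × 402 = 2412
  Σ(formed) = 2751 kJ
ΔH = Σ(broken) − Σ(formed) = 2512 − 2751 = −239 kJ

ΔH ≈ −239 kJ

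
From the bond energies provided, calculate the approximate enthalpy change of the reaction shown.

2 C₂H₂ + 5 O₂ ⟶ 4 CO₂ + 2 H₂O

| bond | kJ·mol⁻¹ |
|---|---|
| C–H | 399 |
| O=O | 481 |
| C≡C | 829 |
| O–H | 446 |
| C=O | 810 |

Bonds broken (reactants):
  C≡C: 2 × 829 = 1658
  C–H: 4 × 399 = 1596
  O=O: 5 × 481 = 2405
  Σ(broken) = 5659 kJ
Bonds formed (products):
  C=O: 8 × 810 = 6480
  O–H: 4 × 446 = 1784
  Σ(formed) = 8264 kJ
ΔH = Σ(broken) − Σ(formed) = 5659 − 8264 = −2605 kJ

ΔH ≈ −2605 kJ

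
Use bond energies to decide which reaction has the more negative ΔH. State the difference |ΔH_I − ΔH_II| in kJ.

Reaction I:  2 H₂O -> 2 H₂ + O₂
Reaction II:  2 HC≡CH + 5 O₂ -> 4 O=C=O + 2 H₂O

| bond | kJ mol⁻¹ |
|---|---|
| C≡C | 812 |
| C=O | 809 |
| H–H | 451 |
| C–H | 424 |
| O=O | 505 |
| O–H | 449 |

Reaction II, by 2812 kJ

Reaction I:
  Bonds broken (reactants):
    O–H: 4 × 449 = 1796
    Σ(broken) = 1796 kJ
  Bonds formed (products):
    H–H: 2 × 451 = 902
    O=O: 1 × 505 = 505
    Σ(formed) = 1407 kJ
  ΔH_I = 1796 − 1407 = +389 kJ
Reaction II:
  Bonds broken (reactants):
    C≡C: 2 × 812 = 1624
    C–H: 4 × 424 = 1696
    O=O: 5 × 505 = 2525
    Σ(broken) = 5845 kJ
  Bonds formed (products):
    C=O: 8 × 809 = 6472
    O–H: 4 × 449 = 1796
    Σ(formed) = 8268 kJ
  ΔH_II = 5845 − 8268 = −2423 kJ
ΔH_I − ΔH_II = +2812 kJ, so reaction II has the more negative ΔH; |ΔH_I − ΔH_II| = 2812 kJ.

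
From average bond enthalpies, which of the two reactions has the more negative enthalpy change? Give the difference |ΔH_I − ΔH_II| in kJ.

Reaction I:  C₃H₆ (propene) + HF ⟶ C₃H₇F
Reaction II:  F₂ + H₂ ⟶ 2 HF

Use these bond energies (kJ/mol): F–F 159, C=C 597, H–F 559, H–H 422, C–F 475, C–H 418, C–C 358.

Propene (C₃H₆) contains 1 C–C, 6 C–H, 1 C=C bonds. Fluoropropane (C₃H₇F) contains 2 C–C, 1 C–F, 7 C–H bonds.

Reaction I:
  Bonds broken (reactants):
    C–C: 1 × 358 = 358
    C–H: 6 × 418 = 2508
    C=C: 1 × 597 = 597
    H–F: 1 × 559 = 559
    Σ(broken) = 4022 kJ
  Bonds formed (products):
    C–C: 2 × 358 = 716
    C–F: 1 × 475 = 475
    C–H: 7 × 418 = 2926
    Σ(formed) = 4117 kJ
  ΔH_I = 4022 − 4117 = −95 kJ
Reaction II:
  Bonds broken (reactants):
    F–F: 1 × 159 = 159
    H–H: 1 × 422 = 422
    Σ(broken) = 581 kJ
  Bonds formed (products):
    H–F: 2 × 559 = 1118
    Σ(formed) = 1118 kJ
  ΔH_II = 581 − 1118 = −537 kJ
ΔH_I − ΔH_II = +442 kJ, so reaction II has the more negative ΔH; |ΔH_I − ΔH_II| = 442 kJ.

Reaction II, by 442 kJ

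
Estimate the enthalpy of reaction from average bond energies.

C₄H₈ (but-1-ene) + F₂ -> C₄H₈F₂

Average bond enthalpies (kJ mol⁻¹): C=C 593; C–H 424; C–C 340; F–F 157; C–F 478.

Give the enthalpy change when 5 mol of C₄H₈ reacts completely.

ΔH = −2730 kJ

Bonds broken (reactants):
  C–C: 2 × 340 = 680
  C–H: 8 × 424 = 3392
  C=C: 1 × 593 = 593
  F–F: 1 × 157 = 157
  Σ(broken) = 4822 kJ
Bonds formed (products):
  C–C: 3 × 340 = 1020
  C–F: 2 × 478 = 956
  C–H: 8 × 424 = 3392
  Σ(formed) = 5368 kJ
ΔH = Σ(broken) − Σ(formed) = 4822 − 5368 = −546 kJ
For 5× the reaction as written: 5 × (−546) = −2730 kJ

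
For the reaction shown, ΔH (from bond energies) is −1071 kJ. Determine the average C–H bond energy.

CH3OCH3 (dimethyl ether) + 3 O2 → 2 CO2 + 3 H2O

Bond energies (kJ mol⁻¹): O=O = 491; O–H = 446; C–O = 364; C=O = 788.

Let D be the C–H bond energy.
Σ(broken) = 6×D + 2×364 + 3×491 = 2201 + 6D
Σ(formed) = 4×788 + 6×446 = 5828
ΔH = Σ(broken) − Σ(formed) = (2201 + 6D) − (5828) = −3627 + 6D
Setting this equal to −1071 kJ gives 6D = 2556, so D = 426 kJ/mol.

D(C–H) ≈ 426 kJ/mol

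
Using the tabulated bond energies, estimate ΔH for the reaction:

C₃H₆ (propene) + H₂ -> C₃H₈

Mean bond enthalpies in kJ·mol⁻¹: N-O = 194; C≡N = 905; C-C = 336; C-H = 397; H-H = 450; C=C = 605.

Bonds broken (reactants):
  C-C: 1 × 336 = 336
  C-H: 6 × 397 = 2382
  C=C: 1 × 605 = 605
  H-H: 1 × 450 = 450
  Σ(broken) = 3773 kJ
Bonds formed (products):
  C-C: 2 × 336 = 672
  C-H: 8 × 397 = 3176
  Σ(formed) = 3848 kJ
ΔH = Σ(broken) − Σ(formed) = 3773 − 3848 = −75 kJ

ΔH ≈ −75 kJ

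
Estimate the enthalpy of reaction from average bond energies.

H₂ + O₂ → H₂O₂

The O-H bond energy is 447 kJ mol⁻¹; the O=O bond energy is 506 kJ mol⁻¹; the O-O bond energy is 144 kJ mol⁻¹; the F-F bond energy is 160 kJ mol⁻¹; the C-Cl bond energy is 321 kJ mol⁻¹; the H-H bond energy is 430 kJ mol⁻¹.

ΔH ≈ −102 kJ

Bonds broken (reactants):
  H-H: 1 × 430 = 430
  O=O: 1 × 506 = 506
  Σ(broken) = 936 kJ
Bonds formed (products):
  O-H: 2 × 447 = 894
  O-O: 1 × 144 = 144
  Σ(formed) = 1038 kJ
ΔH = Σ(broken) − Σ(formed) = 936 − 1038 = −102 kJ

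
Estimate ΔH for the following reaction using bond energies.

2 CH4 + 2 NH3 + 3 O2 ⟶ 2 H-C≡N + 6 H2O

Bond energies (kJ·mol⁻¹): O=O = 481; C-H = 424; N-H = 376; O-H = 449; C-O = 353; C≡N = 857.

Bonds broken (reactants):
  C-H: 8 × 424 = 3392
  N-H: 6 × 376 = 2256
  O=O: 3 × 481 = 1443
  Σ(broken) = 7091 kJ
Bonds formed (products):
  C≡N: 2 × 857 = 1714
  C-H: 2 × 424 = 848
  O-H: 12 × 449 = 5388
  Σ(formed) = 7950 kJ
ΔH = Σ(broken) − Σ(formed) = 7091 − 7950 = −859 kJ

ΔH ≈ −859 kJ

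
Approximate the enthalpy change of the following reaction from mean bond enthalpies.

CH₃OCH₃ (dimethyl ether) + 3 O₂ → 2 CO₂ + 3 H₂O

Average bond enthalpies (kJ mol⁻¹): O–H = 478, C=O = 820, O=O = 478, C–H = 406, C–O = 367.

Bonds broken (reactants):
  C–H: 6 × 406 = 2436
  C–O: 2 × 367 = 734
  O=O: 3 × 478 = 1434
  Σ(broken) = 4604 kJ
Bonds formed (products):
  C=O: 4 × 820 = 3280
  O–H: 6 × 478 = 2868
  Σ(formed) = 6148 kJ
ΔH = Σ(broken) − Σ(formed) = 4604 − 6148 = −1544 kJ

ΔH ≈ −1544 kJ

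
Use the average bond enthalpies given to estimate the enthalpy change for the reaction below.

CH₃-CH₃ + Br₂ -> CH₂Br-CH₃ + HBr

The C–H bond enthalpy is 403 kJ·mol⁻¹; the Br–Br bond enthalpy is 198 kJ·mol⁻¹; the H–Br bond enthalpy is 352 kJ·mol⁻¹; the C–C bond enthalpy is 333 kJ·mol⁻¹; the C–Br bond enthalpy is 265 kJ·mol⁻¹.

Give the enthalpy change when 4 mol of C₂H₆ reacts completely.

ΔH = −64 kJ

Bonds broken (reactants):
  Br–Br: 1 × 198 = 198
  C–C: 1 × 333 = 333
  C–H: 6 × 403 = 2418
  Σ(broken) = 2949 kJ
Bonds formed (products):
  C–Br: 1 × 265 = 265
  C–C: 1 × 333 = 333
  C–H: 5 × 403 = 2015
  H–Br: 1 × 352 = 352
  Σ(formed) = 2965 kJ
ΔH = Σ(broken) − Σ(formed) = 2949 − 2965 = −16 kJ
For 4× the reaction as written: 4 × (−16) = −64 kJ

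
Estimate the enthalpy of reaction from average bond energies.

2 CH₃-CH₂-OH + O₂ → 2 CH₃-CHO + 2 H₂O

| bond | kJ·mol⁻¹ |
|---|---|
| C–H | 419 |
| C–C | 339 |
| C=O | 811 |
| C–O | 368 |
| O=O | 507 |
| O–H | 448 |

Bonds broken (reactants):
  C–C: 2 × 339 = 678
  C–H: 10 × 419 = 4190
  C–O: 2 × 368 = 736
  O–H: 2 × 448 = 896
  O=O: 1 × 507 = 507
  Σ(broken) = 7007 kJ
Bonds formed (products):
  C–C: 2 × 339 = 678
  C–H: 8 × 419 = 3352
  C=O: 2 × 811 = 1622
  O–H: 4 × 448 = 1792
  Σ(formed) = 7444 kJ
ΔH = Σ(broken) − Σ(formed) = 7007 − 7444 = −437 kJ

ΔH ≈ −437 kJ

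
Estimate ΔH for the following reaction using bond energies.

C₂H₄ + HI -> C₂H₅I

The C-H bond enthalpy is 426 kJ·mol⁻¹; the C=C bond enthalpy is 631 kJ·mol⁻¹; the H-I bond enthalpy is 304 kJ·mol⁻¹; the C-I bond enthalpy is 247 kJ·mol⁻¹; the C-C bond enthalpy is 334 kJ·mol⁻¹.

ΔH ≈ −72 kJ

Bonds broken (reactants):
  C-H: 4 × 426 = 1704
  C=C: 1 × 631 = 631
  H-I: 1 × 304 = 304
  Σ(broken) = 2639 kJ
Bonds formed (products):
  C-C: 1 × 334 = 334
  C-H: 5 × 426 = 2130
  C-I: 1 × 247 = 247
  Σ(formed) = 2711 kJ
ΔH = Σ(broken) − Σ(formed) = 2639 − 2711 = −72 kJ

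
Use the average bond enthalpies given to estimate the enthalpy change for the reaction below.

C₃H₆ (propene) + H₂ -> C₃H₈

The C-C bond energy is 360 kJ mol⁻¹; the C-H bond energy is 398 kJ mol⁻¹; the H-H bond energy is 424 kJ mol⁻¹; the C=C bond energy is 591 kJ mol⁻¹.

ΔH ≈ −141 kJ

Bonds broken (reactants):
  C-C: 1 × 360 = 360
  C-H: 6 × 398 = 2388
  C=C: 1 × 591 = 591
  H-H: 1 × 424 = 424
  Σ(broken) = 3763 kJ
Bonds formed (products):
  C-C: 2 × 360 = 720
  C-H: 8 × 398 = 3184
  Σ(formed) = 3904 kJ
ΔH = Σ(broken) − Σ(formed) = 3763 − 3904 = −141 kJ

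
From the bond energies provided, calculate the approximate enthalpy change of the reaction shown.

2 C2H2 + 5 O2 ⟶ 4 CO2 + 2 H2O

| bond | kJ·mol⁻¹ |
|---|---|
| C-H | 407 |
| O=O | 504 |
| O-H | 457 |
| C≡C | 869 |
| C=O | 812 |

ΔH ≈ −2438 kJ

Bonds broken (reactants):
  C≡C: 2 × 869 = 1738
  C-H: 4 × 407 = 1628
  O=O: 5 × 504 = 2520
  Σ(broken) = 5886 kJ
Bonds formed (products):
  C=O: 8 × 812 = 6496
  O-H: 4 × 457 = 1828
  Σ(formed) = 8324 kJ
ΔH = Σ(broken) − Σ(formed) = 5886 − 8324 = −2438 kJ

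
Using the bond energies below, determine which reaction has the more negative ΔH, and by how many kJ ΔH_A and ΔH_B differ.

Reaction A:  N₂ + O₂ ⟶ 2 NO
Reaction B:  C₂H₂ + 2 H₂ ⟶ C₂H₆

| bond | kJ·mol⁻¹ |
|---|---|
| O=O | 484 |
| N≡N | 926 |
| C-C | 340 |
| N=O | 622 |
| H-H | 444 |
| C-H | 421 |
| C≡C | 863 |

Reaction A:
  Bonds broken (reactants):
    N≡N: 1 × 926 = 926
    O=O: 1 × 484 = 484
    Σ(broken) = 1410 kJ
  Bonds formed (products):
    N=O: 2 × 622 = 1244
    Σ(formed) = 1244 kJ
  ΔH_A = 1410 − 1244 = +166 kJ
Reaction B:
  Bonds broken (reactants):
    C≡C: 1 × 863 = 863
    C-H: 2 × 421 = 842
    H-H: 2 × 444 = 888
    Σ(broken) = 2593 kJ
  Bonds formed (products):
    C-C: 1 × 340 = 340
    C-H: 6 × 421 = 2526
    Σ(formed) = 2866 kJ
  ΔH_B = 2593 − 2866 = −273 kJ
ΔH_A − ΔH_B = +439 kJ, so reaction B has the more negative ΔH; |ΔH_A − ΔH_B| = 439 kJ.

Reaction B, by 439 kJ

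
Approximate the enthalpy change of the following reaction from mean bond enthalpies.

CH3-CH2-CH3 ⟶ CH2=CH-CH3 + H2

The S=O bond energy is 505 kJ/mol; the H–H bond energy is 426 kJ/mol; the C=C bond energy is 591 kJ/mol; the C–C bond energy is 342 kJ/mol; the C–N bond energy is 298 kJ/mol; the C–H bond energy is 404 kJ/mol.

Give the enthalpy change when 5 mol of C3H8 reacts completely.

ΔH = +665 kJ

Bonds broken (reactants):
  C–C: 2 × 342 = 684
  C–H: 8 × 404 = 3232
  Σ(broken) = 3916 kJ
Bonds formed (products):
  C–C: 1 × 342 = 342
  C–H: 6 × 404 = 2424
  C=C: 1 × 591 = 591
  H–H: 1 × 426 = 426
  Σ(formed) = 3783 kJ
ΔH = Σ(broken) − Σ(formed) = 3916 − 3783 = +133 kJ
For 5× the reaction as written: 5 × (+133) = +665 kJ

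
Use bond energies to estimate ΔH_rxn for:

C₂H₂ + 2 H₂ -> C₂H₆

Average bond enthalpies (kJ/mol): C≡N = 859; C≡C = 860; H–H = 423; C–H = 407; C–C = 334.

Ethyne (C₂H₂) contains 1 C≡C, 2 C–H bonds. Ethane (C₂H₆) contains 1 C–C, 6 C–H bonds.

ΔH ≈ −256 kJ

Bonds broken (reactants):
  C≡C: 1 × 860 = 860
  C–H: 2 × 407 = 814
  H–H: 2 × 423 = 846
  Σ(broken) = 2520 kJ
Bonds formed (products):
  C–C: 1 × 334 = 334
  C–H: 6 × 407 = 2442
  Σ(formed) = 2776 kJ
ΔH = Σ(broken) − Σ(formed) = 2520 − 2776 = −256 kJ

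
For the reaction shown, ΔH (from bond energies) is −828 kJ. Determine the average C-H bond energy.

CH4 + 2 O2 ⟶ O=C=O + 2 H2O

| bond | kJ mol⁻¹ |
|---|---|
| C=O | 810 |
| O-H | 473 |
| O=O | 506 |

Let D be the C-H bond energy.
Σ(broken) = 4×D + 2×506 = 1012 + 4D
Σ(formed) = 2×810 + 4×473 = 3512
ΔH = Σ(broken) − Σ(formed) = (1012 + 4D) − (3512) = −2500 + 4D
Setting this equal to −828 kJ gives 4D = 1672, so D = 418 kJ/mol.

D(C-H) ≈ 418 kJ/mol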